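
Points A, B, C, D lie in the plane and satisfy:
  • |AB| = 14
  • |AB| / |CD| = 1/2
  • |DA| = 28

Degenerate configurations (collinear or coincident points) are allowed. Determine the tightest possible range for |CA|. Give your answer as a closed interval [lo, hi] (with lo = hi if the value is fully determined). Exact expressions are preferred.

|AB| ∈ {14}
|AD| ∈ {28}
|CD| ∈ {28}
|BD| ∈ [14, 42]
|AC| ∈ [0, 56]
|BC| ∈ [0, 70]

|CA| ∈ [0, 56]  (≈ [0.0000, 56.0000])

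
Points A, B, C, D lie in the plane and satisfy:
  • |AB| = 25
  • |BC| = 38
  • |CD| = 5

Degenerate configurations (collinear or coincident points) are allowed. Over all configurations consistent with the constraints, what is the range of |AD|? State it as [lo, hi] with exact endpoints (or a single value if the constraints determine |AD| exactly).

|AB| ∈ {25}
|BC| ∈ {38}
|CD| ∈ {5}
|AC| ∈ [13, 63]
|BD| ∈ [33, 43]
|AD| ∈ [8, 68]

|AD| ∈ [8, 68]  (≈ [8.0000, 68.0000])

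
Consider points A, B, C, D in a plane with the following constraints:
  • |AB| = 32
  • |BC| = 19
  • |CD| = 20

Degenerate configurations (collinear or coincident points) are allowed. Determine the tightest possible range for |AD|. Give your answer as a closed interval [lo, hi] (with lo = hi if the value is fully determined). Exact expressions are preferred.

|AB| ∈ {32}
|BC| ∈ {19}
|CD| ∈ {20}
|AC| ∈ [13, 51]
|BD| ∈ [1, 39]
|AD| ∈ [0, 71]

|AD| ∈ [0, 71]  (≈ [0.0000, 71.0000])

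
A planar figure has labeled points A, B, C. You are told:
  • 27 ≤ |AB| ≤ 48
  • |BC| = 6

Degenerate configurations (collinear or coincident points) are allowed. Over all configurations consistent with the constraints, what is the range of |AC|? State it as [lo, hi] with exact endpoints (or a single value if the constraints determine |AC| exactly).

|AB| ∈ [27, 48]
|BC| ∈ {6}
|AC| ∈ [21, 54]

|AC| ∈ [21, 54]  (≈ [21.0000, 54.0000])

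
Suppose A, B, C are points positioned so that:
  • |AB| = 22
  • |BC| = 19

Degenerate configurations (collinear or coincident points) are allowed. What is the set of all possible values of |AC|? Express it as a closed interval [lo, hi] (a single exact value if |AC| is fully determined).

|AB| ∈ {22}
|BC| ∈ {19}
|AC| ∈ [3, 41]

|AC| ∈ [3, 41]  (≈ [3.0000, 41.0000])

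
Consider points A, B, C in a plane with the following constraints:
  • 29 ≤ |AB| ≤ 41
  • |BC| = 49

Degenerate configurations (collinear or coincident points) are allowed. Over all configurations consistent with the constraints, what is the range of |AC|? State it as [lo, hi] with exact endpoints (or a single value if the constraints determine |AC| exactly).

|AC| ∈ [8, 90]  (≈ [8.0000, 90.0000])

|AB| ∈ [29, 41]
|BC| ∈ {49}
|AC| ∈ [8, 90]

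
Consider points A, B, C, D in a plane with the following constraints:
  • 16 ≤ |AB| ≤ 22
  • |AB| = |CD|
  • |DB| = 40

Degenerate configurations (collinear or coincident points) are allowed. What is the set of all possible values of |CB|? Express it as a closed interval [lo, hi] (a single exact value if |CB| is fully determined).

|CB| ∈ [18, 62]  (≈ [18.0000, 62.0000])

|AB| ∈ [16, 22]
|BD| ∈ {40}
|CD| ∈ [16, 22]
|AD| ∈ [18, 62]
|BC| ∈ [18, 62]
|AC| ∈ [0, 84]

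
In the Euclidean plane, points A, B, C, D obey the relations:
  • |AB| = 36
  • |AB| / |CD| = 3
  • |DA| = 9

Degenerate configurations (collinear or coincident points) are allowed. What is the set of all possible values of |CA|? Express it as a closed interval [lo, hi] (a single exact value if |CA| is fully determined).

|CA| ∈ [3, 21]  (≈ [3.0000, 21.0000])

|AB| ∈ {36}
|AD| ∈ {9}
|CD| ∈ {12}
|BD| ∈ [27, 45]
|AC| ∈ [3, 21]
|BC| ∈ [15, 57]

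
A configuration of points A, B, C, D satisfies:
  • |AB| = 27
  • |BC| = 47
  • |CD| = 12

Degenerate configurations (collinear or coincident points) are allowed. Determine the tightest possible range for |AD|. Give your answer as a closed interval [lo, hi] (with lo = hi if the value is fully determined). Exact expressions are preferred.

|AD| ∈ [8, 86]  (≈ [8.0000, 86.0000])

|AB| ∈ {27}
|BC| ∈ {47}
|CD| ∈ {12}
|AC| ∈ [20, 74]
|BD| ∈ [35, 59]
|AD| ∈ [8, 86]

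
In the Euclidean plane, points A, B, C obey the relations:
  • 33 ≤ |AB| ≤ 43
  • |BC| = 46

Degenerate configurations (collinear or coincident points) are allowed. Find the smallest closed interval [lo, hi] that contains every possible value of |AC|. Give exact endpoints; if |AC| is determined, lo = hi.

|AB| ∈ [33, 43]
|BC| ∈ {46}
|AC| ∈ [3, 89]

|AC| ∈ [3, 89]  (≈ [3.0000, 89.0000])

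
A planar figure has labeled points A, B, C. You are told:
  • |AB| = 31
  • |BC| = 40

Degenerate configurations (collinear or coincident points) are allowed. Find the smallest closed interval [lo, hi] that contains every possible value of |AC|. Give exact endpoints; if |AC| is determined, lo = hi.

|AC| ∈ [9, 71]  (≈ [9.0000, 71.0000])

|AB| ∈ {31}
|BC| ∈ {40}
|AC| ∈ [9, 71]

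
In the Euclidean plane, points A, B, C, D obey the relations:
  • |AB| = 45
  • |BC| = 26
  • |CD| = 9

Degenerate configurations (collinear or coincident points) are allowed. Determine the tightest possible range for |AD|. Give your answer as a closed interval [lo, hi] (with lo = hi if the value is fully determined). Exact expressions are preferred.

|AB| ∈ {45}
|BC| ∈ {26}
|CD| ∈ {9}
|AC| ∈ [19, 71]
|BD| ∈ [17, 35]
|AD| ∈ [10, 80]

|AD| ∈ [10, 80]  (≈ [10.0000, 80.0000])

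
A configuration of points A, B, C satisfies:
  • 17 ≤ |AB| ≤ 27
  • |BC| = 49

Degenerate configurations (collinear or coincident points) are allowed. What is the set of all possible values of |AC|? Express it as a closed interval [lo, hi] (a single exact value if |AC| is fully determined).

|AB| ∈ [17, 27]
|BC| ∈ {49}
|AC| ∈ [22, 76]

|AC| ∈ [22, 76]  (≈ [22.0000, 76.0000])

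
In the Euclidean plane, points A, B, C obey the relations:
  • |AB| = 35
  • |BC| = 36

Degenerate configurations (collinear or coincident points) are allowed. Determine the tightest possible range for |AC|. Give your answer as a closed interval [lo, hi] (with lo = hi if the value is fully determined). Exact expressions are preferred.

|AC| ∈ [1, 71]  (≈ [1.0000, 71.0000])

|AB| ∈ {35}
|BC| ∈ {36}
|AC| ∈ [1, 71]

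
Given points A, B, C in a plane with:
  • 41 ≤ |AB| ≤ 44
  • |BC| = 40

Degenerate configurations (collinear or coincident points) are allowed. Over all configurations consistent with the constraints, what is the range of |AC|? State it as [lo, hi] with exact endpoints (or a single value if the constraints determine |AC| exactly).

|AC| ∈ [1, 84]  (≈ [1.0000, 84.0000])

|AB| ∈ [41, 44]
|BC| ∈ {40}
|AC| ∈ [1, 84]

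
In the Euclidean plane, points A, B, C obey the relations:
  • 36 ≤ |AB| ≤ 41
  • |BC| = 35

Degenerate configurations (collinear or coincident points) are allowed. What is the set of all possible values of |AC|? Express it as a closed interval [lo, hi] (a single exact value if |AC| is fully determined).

|AB| ∈ [36, 41]
|BC| ∈ {35}
|AC| ∈ [1, 76]

|AC| ∈ [1, 76]  (≈ [1.0000, 76.0000])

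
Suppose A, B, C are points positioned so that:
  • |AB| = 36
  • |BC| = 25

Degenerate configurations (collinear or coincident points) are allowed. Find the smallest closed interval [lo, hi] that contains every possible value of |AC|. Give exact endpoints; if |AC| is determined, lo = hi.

|AB| ∈ {36}
|BC| ∈ {25}
|AC| ∈ [11, 61]

|AC| ∈ [11, 61]  (≈ [11.0000, 61.0000])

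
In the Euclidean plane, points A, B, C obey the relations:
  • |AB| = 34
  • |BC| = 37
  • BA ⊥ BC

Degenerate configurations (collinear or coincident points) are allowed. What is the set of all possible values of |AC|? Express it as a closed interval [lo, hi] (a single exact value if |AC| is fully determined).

|AB| ∈ {34}
|BC| ∈ {37}
|AC| ∈ {5·√(101)}

|AC| = 5·√(101)  (≈ 50.2494)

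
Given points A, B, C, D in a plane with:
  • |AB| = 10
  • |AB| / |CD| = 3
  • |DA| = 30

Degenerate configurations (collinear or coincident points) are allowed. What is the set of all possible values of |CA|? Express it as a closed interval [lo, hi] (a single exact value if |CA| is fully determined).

|AB| ∈ {10}
|AD| ∈ {30}
|CD| ∈ {10/3}
|BD| ∈ [20, 40]
|AC| ∈ [80/3, 100/3]
|BC| ∈ [50/3, 130/3]

|CA| ∈ [80/3, 100/3]  (≈ [26.6667, 33.3333])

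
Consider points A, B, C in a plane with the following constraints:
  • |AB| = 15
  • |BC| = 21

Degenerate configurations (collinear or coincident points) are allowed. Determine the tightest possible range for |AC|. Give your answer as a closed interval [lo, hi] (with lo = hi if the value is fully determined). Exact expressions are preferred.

|AB| ∈ {15}
|BC| ∈ {21}
|AC| ∈ [6, 36]

|AC| ∈ [6, 36]  (≈ [6.0000, 36.0000])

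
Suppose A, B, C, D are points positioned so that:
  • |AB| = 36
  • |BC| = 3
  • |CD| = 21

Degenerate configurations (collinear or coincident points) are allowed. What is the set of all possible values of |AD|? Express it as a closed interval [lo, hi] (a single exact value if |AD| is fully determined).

|AD| ∈ [12, 60]  (≈ [12.0000, 60.0000])

|AB| ∈ {36}
|BC| ∈ {3}
|CD| ∈ {21}
|AC| ∈ [33, 39]
|BD| ∈ [18, 24]
|AD| ∈ [12, 60]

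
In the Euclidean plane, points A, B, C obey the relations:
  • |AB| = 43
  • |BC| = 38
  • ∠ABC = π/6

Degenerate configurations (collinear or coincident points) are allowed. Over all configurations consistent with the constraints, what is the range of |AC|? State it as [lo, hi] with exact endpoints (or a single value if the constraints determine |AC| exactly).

|AC| = √(3293 - 1634·√(3))  (≈ 21.5135)

|AB| ∈ {43}
|BC| ∈ {38}
|AC| ∈ {√(3293 - 1634·√(3))}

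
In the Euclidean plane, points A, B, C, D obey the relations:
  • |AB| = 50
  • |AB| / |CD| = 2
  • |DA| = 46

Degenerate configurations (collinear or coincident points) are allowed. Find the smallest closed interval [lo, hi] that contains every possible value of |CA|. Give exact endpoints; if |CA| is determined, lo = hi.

|AB| ∈ {50}
|AD| ∈ {46}
|CD| ∈ {25}
|BD| ∈ [4, 96]
|AC| ∈ [21, 71]
|BC| ∈ [0, 121]

|CA| ∈ [21, 71]  (≈ [21.0000, 71.0000])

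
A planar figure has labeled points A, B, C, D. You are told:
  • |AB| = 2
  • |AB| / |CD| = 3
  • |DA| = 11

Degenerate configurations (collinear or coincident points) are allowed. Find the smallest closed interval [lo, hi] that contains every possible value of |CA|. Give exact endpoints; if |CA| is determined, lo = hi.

|CA| ∈ [31/3, 35/3]  (≈ [10.3333, 11.6667])

|AB| ∈ {2}
|AD| ∈ {11}
|CD| ∈ {2/3}
|BD| ∈ [9, 13]
|AC| ∈ [31/3, 35/3]
|BC| ∈ [25/3, 41/3]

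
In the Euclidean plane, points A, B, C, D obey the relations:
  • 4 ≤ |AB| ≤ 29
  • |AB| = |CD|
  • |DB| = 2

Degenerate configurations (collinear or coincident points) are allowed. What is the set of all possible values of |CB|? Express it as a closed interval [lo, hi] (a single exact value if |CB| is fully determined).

|AB| ∈ [4, 29]
|BD| ∈ {2}
|CD| ∈ [4, 29]
|AD| ∈ [2, 31]
|BC| ∈ [2, 31]
|AC| ∈ [0, 60]

|CB| ∈ [2, 31]  (≈ [2.0000, 31.0000])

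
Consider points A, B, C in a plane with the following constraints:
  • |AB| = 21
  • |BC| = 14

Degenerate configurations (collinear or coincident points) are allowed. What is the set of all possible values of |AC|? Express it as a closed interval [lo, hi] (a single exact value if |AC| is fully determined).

|AC| ∈ [7, 35]  (≈ [7.0000, 35.0000])

|AB| ∈ {21}
|BC| ∈ {14}
|AC| ∈ [7, 35]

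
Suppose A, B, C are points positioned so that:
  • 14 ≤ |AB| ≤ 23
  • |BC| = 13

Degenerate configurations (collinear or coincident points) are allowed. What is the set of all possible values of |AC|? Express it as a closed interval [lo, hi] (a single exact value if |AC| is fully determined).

|AB| ∈ [14, 23]
|BC| ∈ {13}
|AC| ∈ [1, 36]

|AC| ∈ [1, 36]  (≈ [1.0000, 36.0000])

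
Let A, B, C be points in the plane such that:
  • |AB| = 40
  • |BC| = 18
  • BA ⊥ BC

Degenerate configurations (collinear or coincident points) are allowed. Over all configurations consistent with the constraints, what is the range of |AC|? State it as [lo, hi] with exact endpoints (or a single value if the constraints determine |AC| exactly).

|AB| ∈ {40}
|BC| ∈ {18}
|AC| ∈ {2·√(481)}

|AC| = 2·√(481)  (≈ 43.8634)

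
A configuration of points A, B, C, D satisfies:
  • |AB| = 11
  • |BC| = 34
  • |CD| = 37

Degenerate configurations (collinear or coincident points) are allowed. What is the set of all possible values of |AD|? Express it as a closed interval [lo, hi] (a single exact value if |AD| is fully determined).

|AD| ∈ [0, 82]  (≈ [0.0000, 82.0000])

|AB| ∈ {11}
|BC| ∈ {34}
|CD| ∈ {37}
|AC| ∈ [23, 45]
|BD| ∈ [3, 71]
|AD| ∈ [0, 82]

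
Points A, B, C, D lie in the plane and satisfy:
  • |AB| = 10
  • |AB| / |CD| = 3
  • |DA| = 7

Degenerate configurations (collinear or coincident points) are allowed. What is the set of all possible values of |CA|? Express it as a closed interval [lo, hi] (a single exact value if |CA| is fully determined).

|CA| ∈ [11/3, 31/3]  (≈ [3.6667, 10.3333])

|AB| ∈ {10}
|AD| ∈ {7}
|CD| ∈ {10/3}
|BD| ∈ [3, 17]
|AC| ∈ [11/3, 31/3]
|BC| ∈ [0, 61/3]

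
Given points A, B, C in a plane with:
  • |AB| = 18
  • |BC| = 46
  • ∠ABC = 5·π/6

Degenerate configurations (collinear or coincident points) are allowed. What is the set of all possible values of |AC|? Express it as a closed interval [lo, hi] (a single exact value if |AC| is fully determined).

|AB| ∈ {18}
|BC| ∈ {46}
|AC| ∈ {2·√(207·√(3) + 610)}

|AC| = 2·√(207·√(3) + 610)  (≈ 62.2426)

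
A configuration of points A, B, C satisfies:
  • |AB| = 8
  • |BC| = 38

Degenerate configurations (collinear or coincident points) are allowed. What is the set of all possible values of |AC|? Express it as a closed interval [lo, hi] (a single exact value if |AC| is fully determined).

|AB| ∈ {8}
|BC| ∈ {38}
|AC| ∈ [30, 46]

|AC| ∈ [30, 46]  (≈ [30.0000, 46.0000])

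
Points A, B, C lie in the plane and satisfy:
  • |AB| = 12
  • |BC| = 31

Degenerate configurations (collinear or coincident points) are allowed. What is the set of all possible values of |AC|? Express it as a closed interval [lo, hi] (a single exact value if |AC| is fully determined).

|AB| ∈ {12}
|BC| ∈ {31}
|AC| ∈ [19, 43]

|AC| ∈ [19, 43]  (≈ [19.0000, 43.0000])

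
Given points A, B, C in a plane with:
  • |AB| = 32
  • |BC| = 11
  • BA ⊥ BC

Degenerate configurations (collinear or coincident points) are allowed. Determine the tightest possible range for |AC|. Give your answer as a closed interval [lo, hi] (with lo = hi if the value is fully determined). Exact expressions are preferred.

|AC| = √(1145)  (≈ 33.8378)

|AB| ∈ {32}
|BC| ∈ {11}
|AC| ∈ {√(1145)}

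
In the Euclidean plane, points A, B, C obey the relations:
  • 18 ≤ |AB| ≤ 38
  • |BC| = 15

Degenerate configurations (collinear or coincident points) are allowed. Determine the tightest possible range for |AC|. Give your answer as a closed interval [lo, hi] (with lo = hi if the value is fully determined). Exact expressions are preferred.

|AC| ∈ [3, 53]  (≈ [3.0000, 53.0000])

|AB| ∈ [18, 38]
|BC| ∈ {15}
|AC| ∈ [3, 53]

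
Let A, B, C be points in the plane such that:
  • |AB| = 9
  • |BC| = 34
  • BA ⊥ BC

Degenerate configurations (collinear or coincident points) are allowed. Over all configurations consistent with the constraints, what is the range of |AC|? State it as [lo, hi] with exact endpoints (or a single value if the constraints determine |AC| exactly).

|AB| ∈ {9}
|BC| ∈ {34}
|AC| ∈ {√(1237)}

|AC| = √(1237)  (≈ 35.1710)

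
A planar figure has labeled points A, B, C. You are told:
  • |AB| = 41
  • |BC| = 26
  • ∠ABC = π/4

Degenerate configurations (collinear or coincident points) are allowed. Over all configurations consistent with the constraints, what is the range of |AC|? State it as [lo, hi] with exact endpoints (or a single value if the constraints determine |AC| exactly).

|AB| ∈ {41}
|BC| ∈ {26}
|AC| ∈ {√(2357 - 1066·√(2))}

|AC| = √(2357 - 1066·√(2))  (≈ 29.1453)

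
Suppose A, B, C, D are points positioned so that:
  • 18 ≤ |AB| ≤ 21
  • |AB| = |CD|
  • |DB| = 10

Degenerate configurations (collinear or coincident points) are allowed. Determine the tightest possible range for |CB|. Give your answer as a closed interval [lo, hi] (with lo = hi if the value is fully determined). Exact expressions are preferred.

|CB| ∈ [8, 31]  (≈ [8.0000, 31.0000])

|AB| ∈ [18, 21]
|BD| ∈ {10}
|CD| ∈ [18, 21]
|AD| ∈ [8, 31]
|BC| ∈ [8, 31]
|AC| ∈ [0, 52]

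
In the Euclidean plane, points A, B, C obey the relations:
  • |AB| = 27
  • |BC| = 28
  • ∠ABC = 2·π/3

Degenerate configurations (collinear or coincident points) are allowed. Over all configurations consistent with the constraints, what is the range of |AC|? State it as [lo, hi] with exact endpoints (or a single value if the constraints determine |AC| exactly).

|AC| = √(2269)  (≈ 47.6340)

|AB| ∈ {27}
|BC| ∈ {28}
|AC| ∈ {√(2269)}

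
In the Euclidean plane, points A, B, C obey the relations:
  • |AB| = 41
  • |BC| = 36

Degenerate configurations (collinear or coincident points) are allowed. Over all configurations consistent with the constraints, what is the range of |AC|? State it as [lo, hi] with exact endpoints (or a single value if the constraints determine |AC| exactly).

|AC| ∈ [5, 77]  (≈ [5.0000, 77.0000])

|AB| ∈ {41}
|BC| ∈ {36}
|AC| ∈ [5, 77]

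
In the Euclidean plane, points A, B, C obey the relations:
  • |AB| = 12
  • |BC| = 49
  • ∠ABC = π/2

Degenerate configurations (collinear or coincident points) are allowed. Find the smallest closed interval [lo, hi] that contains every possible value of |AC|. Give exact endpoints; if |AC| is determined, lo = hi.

|AB| ∈ {12}
|BC| ∈ {49}
|AC| ∈ {√(2545)}

|AC| = √(2545)  (≈ 50.4480)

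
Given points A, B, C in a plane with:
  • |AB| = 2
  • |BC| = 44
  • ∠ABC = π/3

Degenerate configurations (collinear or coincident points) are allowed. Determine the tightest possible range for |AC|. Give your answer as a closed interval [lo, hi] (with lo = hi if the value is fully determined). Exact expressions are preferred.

|AC| = 2·√(463)  (≈ 43.0349)

|AB| ∈ {2}
|BC| ∈ {44}
|AC| ∈ {2·√(463)}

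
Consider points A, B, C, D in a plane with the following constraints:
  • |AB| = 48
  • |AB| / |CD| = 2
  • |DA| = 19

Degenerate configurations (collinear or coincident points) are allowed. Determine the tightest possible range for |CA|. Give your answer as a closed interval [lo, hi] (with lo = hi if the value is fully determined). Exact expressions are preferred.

|CA| ∈ [5, 43]  (≈ [5.0000, 43.0000])

|AB| ∈ {48}
|AD| ∈ {19}
|CD| ∈ {24}
|BD| ∈ [29, 67]
|AC| ∈ [5, 43]
|BC| ∈ [5, 91]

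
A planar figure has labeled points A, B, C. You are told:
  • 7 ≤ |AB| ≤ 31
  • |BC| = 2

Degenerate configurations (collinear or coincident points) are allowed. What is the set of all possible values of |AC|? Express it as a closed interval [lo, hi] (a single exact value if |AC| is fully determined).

|AC| ∈ [5, 33]  (≈ [5.0000, 33.0000])

|AB| ∈ [7, 31]
|BC| ∈ {2}
|AC| ∈ [5, 33]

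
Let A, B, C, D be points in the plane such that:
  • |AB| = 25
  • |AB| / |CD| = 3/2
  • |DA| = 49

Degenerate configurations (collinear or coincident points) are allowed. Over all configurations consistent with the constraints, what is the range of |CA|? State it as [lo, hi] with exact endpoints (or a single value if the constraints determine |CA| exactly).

|CA| ∈ [97/3, 197/3]  (≈ [32.3333, 65.6667])

|AB| ∈ {25}
|AD| ∈ {49}
|CD| ∈ {50/3}
|BD| ∈ [24, 74]
|AC| ∈ [97/3, 197/3]
|BC| ∈ [22/3, 272/3]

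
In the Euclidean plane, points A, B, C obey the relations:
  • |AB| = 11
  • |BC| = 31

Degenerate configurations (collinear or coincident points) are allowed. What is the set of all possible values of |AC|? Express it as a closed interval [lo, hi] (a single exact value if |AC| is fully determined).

|AC| ∈ [20, 42]  (≈ [20.0000, 42.0000])

|AB| ∈ {11}
|BC| ∈ {31}
|AC| ∈ [20, 42]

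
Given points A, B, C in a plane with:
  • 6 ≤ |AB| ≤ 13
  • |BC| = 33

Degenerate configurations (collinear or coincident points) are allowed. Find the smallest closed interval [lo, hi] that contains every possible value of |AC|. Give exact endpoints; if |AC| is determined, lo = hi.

|AC| ∈ [20, 46]  (≈ [20.0000, 46.0000])

|AB| ∈ [6, 13]
|BC| ∈ {33}
|AC| ∈ [20, 46]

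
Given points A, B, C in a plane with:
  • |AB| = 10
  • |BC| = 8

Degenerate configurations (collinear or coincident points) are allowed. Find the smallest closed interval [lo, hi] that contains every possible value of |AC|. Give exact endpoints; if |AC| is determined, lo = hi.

|AB| ∈ {10}
|BC| ∈ {8}
|AC| ∈ [2, 18]

|AC| ∈ [2, 18]  (≈ [2.0000, 18.0000])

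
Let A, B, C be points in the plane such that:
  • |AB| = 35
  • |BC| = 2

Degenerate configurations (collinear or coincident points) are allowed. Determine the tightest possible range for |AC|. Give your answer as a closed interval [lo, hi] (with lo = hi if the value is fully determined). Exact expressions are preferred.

|AC| ∈ [33, 37]  (≈ [33.0000, 37.0000])

|AB| ∈ {35}
|BC| ∈ {2}
|AC| ∈ [33, 37]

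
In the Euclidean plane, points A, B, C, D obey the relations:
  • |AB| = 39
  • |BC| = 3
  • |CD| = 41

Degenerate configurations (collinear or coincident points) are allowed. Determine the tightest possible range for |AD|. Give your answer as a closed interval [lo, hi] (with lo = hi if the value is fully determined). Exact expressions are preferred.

|AB| ∈ {39}
|BC| ∈ {3}
|CD| ∈ {41}
|AC| ∈ [36, 42]
|BD| ∈ [38, 44]
|AD| ∈ [0, 83]

|AD| ∈ [0, 83]  (≈ [0.0000, 83.0000])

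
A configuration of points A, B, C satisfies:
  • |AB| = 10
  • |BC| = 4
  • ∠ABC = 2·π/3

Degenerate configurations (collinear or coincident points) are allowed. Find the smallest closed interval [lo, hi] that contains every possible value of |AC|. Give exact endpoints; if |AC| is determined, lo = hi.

|AC| = 2·√(39)  (≈ 12.4900)

|AB| ∈ {10}
|BC| ∈ {4}
|AC| ∈ {2·√(39)}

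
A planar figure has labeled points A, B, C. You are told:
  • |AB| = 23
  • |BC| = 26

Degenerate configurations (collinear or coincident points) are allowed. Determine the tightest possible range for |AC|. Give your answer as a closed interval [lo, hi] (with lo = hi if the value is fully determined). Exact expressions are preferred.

|AB| ∈ {23}
|BC| ∈ {26}
|AC| ∈ [3, 49]

|AC| ∈ [3, 49]  (≈ [3.0000, 49.0000])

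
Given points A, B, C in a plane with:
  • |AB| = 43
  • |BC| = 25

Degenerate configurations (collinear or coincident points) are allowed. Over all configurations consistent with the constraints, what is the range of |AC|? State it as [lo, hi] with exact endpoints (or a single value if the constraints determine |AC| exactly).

|AB| ∈ {43}
|BC| ∈ {25}
|AC| ∈ [18, 68]

|AC| ∈ [18, 68]  (≈ [18.0000, 68.0000])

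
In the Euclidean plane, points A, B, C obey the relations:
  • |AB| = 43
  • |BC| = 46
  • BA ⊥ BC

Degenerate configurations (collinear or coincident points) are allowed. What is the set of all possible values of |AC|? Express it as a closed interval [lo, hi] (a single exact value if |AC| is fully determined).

|AB| ∈ {43}
|BC| ∈ {46}
|AC| ∈ {√(3965)}

|AC| = √(3965)  (≈ 62.9682)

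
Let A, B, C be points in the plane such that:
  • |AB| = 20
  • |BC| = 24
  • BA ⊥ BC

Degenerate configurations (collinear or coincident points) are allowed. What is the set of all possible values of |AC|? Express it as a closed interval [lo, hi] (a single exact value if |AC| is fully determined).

|AB| ∈ {20}
|BC| ∈ {24}
|AC| ∈ {4·√(61)}

|AC| = 4·√(61)  (≈ 31.2410)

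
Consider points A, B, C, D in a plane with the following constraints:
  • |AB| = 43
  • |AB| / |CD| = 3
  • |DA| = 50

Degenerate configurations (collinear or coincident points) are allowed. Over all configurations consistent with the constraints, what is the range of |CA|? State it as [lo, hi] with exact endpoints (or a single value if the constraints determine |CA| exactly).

|AB| ∈ {43}
|AD| ∈ {50}
|CD| ∈ {43/3}
|BD| ∈ [7, 93]
|AC| ∈ [107/3, 193/3]
|BC| ∈ [0, 322/3]

|CA| ∈ [107/3, 193/3]  (≈ [35.6667, 64.3333])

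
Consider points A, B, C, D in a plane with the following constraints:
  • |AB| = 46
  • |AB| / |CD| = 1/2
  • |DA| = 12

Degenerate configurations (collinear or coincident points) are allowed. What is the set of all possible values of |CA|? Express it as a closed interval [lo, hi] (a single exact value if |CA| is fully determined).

|CA| ∈ [80, 104]  (≈ [80.0000, 104.0000])

|AB| ∈ {46}
|AD| ∈ {12}
|CD| ∈ {92}
|BD| ∈ [34, 58]
|AC| ∈ [80, 104]
|BC| ∈ [34, 150]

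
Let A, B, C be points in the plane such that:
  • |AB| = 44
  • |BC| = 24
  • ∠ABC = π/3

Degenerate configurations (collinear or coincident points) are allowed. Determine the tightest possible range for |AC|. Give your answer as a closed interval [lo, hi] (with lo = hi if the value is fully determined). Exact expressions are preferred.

|AB| ∈ {44}
|BC| ∈ {24}
|AC| ∈ {4·√(91)}

|AC| = 4·√(91)  (≈ 38.1576)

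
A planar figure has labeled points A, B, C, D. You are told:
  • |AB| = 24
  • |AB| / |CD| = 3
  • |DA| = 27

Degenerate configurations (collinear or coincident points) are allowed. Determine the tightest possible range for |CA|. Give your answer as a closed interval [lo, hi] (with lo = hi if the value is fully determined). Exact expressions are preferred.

|AB| ∈ {24}
|AD| ∈ {27}
|CD| ∈ {8}
|BD| ∈ [3, 51]
|AC| ∈ [19, 35]
|BC| ∈ [0, 59]

|CA| ∈ [19, 35]  (≈ [19.0000, 35.0000])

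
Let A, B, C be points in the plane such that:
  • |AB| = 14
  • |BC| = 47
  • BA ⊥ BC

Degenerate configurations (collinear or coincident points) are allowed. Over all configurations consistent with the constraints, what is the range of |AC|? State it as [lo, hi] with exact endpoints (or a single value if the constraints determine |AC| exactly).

|AC| = √(2405)  (≈ 49.0408)

|AB| ∈ {14}
|BC| ∈ {47}
|AC| ∈ {√(2405)}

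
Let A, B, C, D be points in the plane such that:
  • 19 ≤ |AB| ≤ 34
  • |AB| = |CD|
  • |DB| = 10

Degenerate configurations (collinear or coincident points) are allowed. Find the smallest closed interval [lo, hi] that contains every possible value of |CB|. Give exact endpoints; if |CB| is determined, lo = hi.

|CB| ∈ [9, 44]  (≈ [9.0000, 44.0000])

|AB| ∈ [19, 34]
|BD| ∈ {10}
|CD| ∈ [19, 34]
|AD| ∈ [9, 44]
|BC| ∈ [9, 44]
|AC| ∈ [0, 78]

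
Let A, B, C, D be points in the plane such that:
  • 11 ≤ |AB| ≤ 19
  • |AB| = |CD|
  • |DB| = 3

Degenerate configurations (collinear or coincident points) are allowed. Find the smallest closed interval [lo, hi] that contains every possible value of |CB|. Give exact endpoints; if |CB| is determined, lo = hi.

|AB| ∈ [11, 19]
|BD| ∈ {3}
|CD| ∈ [11, 19]
|AD| ∈ [8, 22]
|BC| ∈ [8, 22]
|AC| ∈ [0, 41]

|CB| ∈ [8, 22]  (≈ [8.0000, 22.0000])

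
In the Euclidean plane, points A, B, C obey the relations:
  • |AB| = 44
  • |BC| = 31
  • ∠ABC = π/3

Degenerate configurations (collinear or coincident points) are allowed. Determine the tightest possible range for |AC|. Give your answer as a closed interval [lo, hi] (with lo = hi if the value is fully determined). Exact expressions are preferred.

|AC| = √(1533)  (≈ 39.1535)

|AB| ∈ {44}
|BC| ∈ {31}
|AC| ∈ {√(1533)}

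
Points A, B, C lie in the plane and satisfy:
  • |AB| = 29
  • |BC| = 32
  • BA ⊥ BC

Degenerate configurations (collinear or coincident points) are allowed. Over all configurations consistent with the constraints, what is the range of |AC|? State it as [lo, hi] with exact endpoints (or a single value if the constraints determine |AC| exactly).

|AC| = √(1865)  (≈ 43.1856)

|AB| ∈ {29}
|BC| ∈ {32}
|AC| ∈ {√(1865)}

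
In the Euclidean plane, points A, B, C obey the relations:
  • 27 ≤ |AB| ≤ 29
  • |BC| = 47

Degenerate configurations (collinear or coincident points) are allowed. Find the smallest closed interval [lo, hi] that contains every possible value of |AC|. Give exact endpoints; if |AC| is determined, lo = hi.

|AC| ∈ [18, 76]  (≈ [18.0000, 76.0000])

|AB| ∈ [27, 29]
|BC| ∈ {47}
|AC| ∈ [18, 76]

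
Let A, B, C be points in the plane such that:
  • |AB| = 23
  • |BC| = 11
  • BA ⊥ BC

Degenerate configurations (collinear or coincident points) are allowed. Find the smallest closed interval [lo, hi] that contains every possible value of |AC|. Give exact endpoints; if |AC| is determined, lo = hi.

|AC| = 5·√(26)  (≈ 25.4951)

|AB| ∈ {23}
|BC| ∈ {11}
|AC| ∈ {5·√(26)}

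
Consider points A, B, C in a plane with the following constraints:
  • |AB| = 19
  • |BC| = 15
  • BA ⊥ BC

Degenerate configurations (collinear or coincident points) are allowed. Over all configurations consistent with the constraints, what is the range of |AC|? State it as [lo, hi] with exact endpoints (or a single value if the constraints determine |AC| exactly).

|AC| = √(586)  (≈ 24.2074)

|AB| ∈ {19}
|BC| ∈ {15}
|AC| ∈ {√(586)}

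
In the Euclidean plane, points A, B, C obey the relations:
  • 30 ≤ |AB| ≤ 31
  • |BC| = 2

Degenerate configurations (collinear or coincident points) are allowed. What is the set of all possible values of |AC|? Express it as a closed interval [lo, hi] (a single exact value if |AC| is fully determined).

|AB| ∈ [30, 31]
|BC| ∈ {2}
|AC| ∈ [28, 33]

|AC| ∈ [28, 33]  (≈ [28.0000, 33.0000])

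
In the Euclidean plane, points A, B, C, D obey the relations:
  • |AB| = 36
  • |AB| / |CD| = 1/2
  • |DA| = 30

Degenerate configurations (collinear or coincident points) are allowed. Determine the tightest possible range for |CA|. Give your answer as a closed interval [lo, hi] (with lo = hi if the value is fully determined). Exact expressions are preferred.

|CA| ∈ [42, 102]  (≈ [42.0000, 102.0000])

|AB| ∈ {36}
|AD| ∈ {30}
|CD| ∈ {72}
|BD| ∈ [6, 66]
|AC| ∈ [42, 102]
|BC| ∈ [6, 138]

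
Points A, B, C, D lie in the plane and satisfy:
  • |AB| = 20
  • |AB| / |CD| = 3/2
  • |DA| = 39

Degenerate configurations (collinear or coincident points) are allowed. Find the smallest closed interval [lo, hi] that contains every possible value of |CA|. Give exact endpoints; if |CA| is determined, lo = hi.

|AB| ∈ {20}
|AD| ∈ {39}
|CD| ∈ {40/3}
|BD| ∈ [19, 59]
|AC| ∈ [77/3, 157/3]
|BC| ∈ [17/3, 217/3]

|CA| ∈ [77/3, 157/3]  (≈ [25.6667, 52.3333])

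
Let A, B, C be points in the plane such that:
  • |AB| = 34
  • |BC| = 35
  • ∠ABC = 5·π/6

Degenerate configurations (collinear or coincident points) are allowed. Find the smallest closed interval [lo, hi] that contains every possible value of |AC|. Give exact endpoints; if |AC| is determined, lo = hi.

|AC| = √(1190·√(3) + 2381)  (≈ 66.6494)

|AB| ∈ {34}
|BC| ∈ {35}
|AC| ∈ {√(1190·√(3) + 2381)}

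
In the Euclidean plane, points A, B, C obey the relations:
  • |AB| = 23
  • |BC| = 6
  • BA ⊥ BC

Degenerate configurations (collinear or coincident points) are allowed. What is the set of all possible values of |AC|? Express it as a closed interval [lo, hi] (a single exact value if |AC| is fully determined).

|AB| ∈ {23}
|BC| ∈ {6}
|AC| ∈ {√(565)}

|AC| = √(565)  (≈ 23.7697)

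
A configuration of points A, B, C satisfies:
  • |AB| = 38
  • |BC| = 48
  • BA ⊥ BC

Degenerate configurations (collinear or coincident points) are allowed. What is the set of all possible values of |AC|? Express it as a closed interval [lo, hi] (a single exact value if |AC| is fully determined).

|AC| = 2·√(937)  (≈ 61.2209)

|AB| ∈ {38}
|BC| ∈ {48}
|AC| ∈ {2·√(937)}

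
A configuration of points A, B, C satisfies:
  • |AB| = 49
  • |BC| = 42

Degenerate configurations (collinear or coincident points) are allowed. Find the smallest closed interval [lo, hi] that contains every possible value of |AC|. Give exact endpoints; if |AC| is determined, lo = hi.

|AB| ∈ {49}
|BC| ∈ {42}
|AC| ∈ [7, 91]

|AC| ∈ [7, 91]  (≈ [7.0000, 91.0000])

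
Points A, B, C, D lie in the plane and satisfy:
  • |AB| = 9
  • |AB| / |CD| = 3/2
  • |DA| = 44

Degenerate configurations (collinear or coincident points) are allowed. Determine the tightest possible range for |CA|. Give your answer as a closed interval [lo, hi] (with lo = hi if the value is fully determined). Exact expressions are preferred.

|AB| ∈ {9}
|AD| ∈ {44}
|CD| ∈ {6}
|BD| ∈ [35, 53]
|AC| ∈ [38, 50]
|BC| ∈ [29, 59]

|CA| ∈ [38, 50]  (≈ [38.0000, 50.0000])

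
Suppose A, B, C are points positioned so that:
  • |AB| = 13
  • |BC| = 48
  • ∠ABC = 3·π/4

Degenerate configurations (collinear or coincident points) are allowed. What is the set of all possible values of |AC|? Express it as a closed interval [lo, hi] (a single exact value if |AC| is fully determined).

|AB| ∈ {13}
|BC| ∈ {48}
|AC| ∈ {√(624·√(2) + 2473)}

|AC| = √(624·√(2) + 2473)  (≈ 57.9264)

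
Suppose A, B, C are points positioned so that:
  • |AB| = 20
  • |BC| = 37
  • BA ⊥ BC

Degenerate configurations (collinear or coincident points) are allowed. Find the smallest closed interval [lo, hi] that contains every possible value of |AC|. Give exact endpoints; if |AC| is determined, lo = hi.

|AC| = √(1769)  (≈ 42.0595)

|AB| ∈ {20}
|BC| ∈ {37}
|AC| ∈ {√(1769)}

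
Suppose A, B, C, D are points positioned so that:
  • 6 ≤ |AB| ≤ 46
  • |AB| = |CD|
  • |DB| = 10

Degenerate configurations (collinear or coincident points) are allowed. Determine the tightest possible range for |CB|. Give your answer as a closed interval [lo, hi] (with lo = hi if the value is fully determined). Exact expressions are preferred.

|AB| ∈ [6, 46]
|BD| ∈ {10}
|CD| ∈ [6, 46]
|AD| ∈ [0, 56]
|BC| ∈ [0, 56]
|AC| ∈ [0, 102]

|CB| ∈ [0, 56]  (≈ [0.0000, 56.0000])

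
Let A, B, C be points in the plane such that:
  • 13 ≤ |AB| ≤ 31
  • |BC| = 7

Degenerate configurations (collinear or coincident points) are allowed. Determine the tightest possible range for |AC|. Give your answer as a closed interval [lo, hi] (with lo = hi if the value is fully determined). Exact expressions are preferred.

|AB| ∈ [13, 31]
|BC| ∈ {7}
|AC| ∈ [6, 38]

|AC| ∈ [6, 38]  (≈ [6.0000, 38.0000])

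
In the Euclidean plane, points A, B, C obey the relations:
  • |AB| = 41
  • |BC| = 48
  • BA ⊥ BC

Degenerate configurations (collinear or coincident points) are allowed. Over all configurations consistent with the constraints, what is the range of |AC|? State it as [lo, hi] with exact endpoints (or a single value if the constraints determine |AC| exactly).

|AB| ∈ {41}
|BC| ∈ {48}
|AC| ∈ {√(3985)}

|AC| = √(3985)  (≈ 63.1269)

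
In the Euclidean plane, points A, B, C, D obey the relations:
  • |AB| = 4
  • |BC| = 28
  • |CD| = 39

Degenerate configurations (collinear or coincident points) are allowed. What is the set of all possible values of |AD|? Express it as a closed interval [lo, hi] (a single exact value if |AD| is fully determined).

|AD| ∈ [7, 71]  (≈ [7.0000, 71.0000])

|AB| ∈ {4}
|BC| ∈ {28}
|CD| ∈ {39}
|AC| ∈ [24, 32]
|BD| ∈ [11, 67]
|AD| ∈ [7, 71]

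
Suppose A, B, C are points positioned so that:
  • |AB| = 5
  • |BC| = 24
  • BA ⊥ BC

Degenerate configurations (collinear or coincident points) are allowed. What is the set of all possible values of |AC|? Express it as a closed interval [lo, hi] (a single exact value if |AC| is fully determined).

|AB| ∈ {5}
|BC| ∈ {24}
|AC| ∈ {√(601)}

|AC| = √(601)  (≈ 24.5153)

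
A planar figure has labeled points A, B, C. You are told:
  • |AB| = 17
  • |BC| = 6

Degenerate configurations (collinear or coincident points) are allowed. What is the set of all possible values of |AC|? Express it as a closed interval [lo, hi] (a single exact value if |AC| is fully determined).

|AB| ∈ {17}
|BC| ∈ {6}
|AC| ∈ [11, 23]

|AC| ∈ [11, 23]  (≈ [11.0000, 23.0000])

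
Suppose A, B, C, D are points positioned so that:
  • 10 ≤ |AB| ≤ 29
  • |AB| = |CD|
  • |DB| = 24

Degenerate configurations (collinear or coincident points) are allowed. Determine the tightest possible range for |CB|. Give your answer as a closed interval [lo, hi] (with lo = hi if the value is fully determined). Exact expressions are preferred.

|AB| ∈ [10, 29]
|BD| ∈ {24}
|CD| ∈ [10, 29]
|AD| ∈ [0, 53]
|BC| ∈ [0, 53]
|AC| ∈ [0, 82]

|CB| ∈ [0, 53]  (≈ [0.0000, 53.0000])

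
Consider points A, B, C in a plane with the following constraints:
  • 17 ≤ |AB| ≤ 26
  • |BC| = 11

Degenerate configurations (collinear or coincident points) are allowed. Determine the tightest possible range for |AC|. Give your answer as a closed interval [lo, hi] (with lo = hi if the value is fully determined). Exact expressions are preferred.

|AB| ∈ [17, 26]
|BC| ∈ {11}
|AC| ∈ [6, 37]

|AC| ∈ [6, 37]  (≈ [6.0000, 37.0000])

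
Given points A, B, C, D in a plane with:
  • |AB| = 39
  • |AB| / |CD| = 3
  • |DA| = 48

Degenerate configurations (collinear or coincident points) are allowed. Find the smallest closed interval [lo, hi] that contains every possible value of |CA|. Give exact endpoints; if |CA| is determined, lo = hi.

|AB| ∈ {39}
|AD| ∈ {48}
|CD| ∈ {13}
|BD| ∈ [9, 87]
|AC| ∈ [35, 61]
|BC| ∈ [0, 100]

|CA| ∈ [35, 61]  (≈ [35.0000, 61.0000])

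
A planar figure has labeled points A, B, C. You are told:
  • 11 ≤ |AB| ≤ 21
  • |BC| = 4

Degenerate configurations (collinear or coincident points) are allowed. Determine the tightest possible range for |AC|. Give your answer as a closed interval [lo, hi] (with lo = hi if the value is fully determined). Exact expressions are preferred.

|AB| ∈ [11, 21]
|BC| ∈ {4}
|AC| ∈ [7, 25]

|AC| ∈ [7, 25]  (≈ [7.0000, 25.0000])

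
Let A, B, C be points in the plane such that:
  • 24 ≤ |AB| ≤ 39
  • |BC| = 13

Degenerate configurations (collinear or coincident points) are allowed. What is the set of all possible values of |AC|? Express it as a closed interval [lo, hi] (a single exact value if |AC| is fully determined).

|AB| ∈ [24, 39]
|BC| ∈ {13}
|AC| ∈ [11, 52]

|AC| ∈ [11, 52]  (≈ [11.0000, 52.0000])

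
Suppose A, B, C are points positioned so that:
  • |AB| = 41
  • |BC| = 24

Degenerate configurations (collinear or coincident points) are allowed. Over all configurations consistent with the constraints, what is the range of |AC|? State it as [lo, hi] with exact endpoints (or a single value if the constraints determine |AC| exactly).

|AB| ∈ {41}
|BC| ∈ {24}
|AC| ∈ [17, 65]

|AC| ∈ [17, 65]  (≈ [17.0000, 65.0000])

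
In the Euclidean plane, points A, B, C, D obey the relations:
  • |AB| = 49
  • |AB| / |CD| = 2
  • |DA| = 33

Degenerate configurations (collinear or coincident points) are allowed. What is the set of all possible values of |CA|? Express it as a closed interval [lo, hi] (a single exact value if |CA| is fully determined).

|AB| ∈ {49}
|AD| ∈ {33}
|CD| ∈ {49/2}
|BD| ∈ [16, 82]
|AC| ∈ [17/2, 115/2]
|BC| ∈ [0, 213/2]

|CA| ∈ [17/2, 115/2]  (≈ [8.5000, 57.5000])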